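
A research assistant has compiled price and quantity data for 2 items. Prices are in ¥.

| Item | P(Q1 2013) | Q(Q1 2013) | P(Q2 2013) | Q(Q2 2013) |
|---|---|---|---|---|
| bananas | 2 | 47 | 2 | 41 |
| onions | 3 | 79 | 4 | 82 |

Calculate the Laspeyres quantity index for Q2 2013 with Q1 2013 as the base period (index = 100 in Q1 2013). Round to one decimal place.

99.1

Laspeyres quantity index uses base-period prices as weights.
ΣP(Q1 2013)·Q(Q2 2013) = 2×41 + 3×82 = 82 + 246 = 328
ΣP(Q1 2013)·Q(Q1 2013) = 2×47 + 3×79 = 94 + 237 = 331
Index = 328 / 331 × 100 = 99.0937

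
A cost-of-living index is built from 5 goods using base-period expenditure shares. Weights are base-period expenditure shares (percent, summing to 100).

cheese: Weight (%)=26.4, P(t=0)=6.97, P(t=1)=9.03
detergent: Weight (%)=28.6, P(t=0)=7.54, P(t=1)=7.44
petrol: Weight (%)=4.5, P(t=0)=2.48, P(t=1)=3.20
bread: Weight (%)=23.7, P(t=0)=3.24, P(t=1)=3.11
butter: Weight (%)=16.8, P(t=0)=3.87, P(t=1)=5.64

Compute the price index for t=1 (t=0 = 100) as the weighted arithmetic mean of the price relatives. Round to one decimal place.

115.5

cheese: 26.4 × (9.03/6.97) = 26.4 × 1.295552 = 34.2026
detergent: 28.6 × (7.44/7.54) = 28.6 × 0.986737 = 28.2207
petrol: 4.5 × (3.20/2.48) = 4.5 × 1.290323 = 5.8065
bread: 23.7 × (3.11/3.24) = 23.7 × 0.959877 = 22.7491
butter: 16.8 × (5.64/3.87) = 16.8 × 1.457364 = 24.4837
Index = Σ wᵢ·(p₁ᵢ/p₀ᵢ) = 34.2026 + 28.2207 + 5.8065 + 22.7491 + 24.4837 = 115.4625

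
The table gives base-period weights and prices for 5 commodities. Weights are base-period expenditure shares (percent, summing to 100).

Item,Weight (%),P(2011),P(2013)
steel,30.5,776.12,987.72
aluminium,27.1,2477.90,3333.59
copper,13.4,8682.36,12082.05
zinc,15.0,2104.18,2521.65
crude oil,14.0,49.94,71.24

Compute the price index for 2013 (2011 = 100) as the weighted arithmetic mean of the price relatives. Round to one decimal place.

steel: 30.5 × (987.72/776.12) = 30.5 × 1.272638 = 38.8155
aluminium: 27.1 × (3333.59/2477.90) = 27.1 × 1.345329 = 36.4584
copper: 13.4 × (12082.05/8682.36) = 13.4 × 1.391563 = 18.6469
zinc: 15.0 × (2521.65/2104.18) = 15.0 × 1.198400 = 17.9760
crude oil: 14.0 × (71.24/49.94) = 14.0 × 1.426512 = 19.9712
Index = Σ wᵢ·(p₁ᵢ/p₀ᵢ) = 38.8155 + 36.4584 + 18.6469 + 17.9760 + 19.9712 = 131.8680

131.9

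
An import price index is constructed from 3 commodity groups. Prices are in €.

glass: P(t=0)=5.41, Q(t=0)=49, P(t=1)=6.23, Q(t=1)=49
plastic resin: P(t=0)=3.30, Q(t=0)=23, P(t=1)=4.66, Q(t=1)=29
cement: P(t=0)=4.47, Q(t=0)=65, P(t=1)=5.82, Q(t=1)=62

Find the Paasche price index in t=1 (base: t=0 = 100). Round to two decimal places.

Paasche price index uses current-period quantities as weights.
ΣP(t=1)·Q(t=1) = 6.23×49 + 4.66×29 + 5.82×62 = 305.27 + 135.14 + 360.84 = 801.25
ΣP(t=0)·Q(t=1) = 5.41×49 + 3.30×29 + 4.47×62 = 265.09 + 95.7 + 277.14 = 637.93
Index = 801.25 / 637.93 × 100 = 125.6016

125.60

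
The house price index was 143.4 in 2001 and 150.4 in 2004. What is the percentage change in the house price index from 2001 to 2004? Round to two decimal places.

4.88%

Change = (150.4 − 143.4) / 143.4 × 100
       = 7.0 / 143.4 × 100 = 4.8815%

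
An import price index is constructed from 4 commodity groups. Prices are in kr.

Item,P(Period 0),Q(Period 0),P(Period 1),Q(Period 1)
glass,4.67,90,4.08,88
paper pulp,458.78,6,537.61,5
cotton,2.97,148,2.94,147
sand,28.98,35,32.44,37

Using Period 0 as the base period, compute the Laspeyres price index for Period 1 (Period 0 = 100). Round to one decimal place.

111.6

Laspeyres price index uses base-period quantities as weights.
ΣP(Period 1)·Q(Period 0) = 4.08×90 + 537.61×6 + 2.94×148 + 32.44×35 = 367.2 + 3225.66 + 435.12 + 1135.4 = 5163.38
ΣP(Period 0)·Q(Period 0) = 4.67×90 + 458.78×6 + 2.97×148 + 28.98×35 = 420.3 + 2752.68 + 439.56 + 1014.3 = 4626.84
Index = 5163.38 / 4626.84 × 100 = 111.5963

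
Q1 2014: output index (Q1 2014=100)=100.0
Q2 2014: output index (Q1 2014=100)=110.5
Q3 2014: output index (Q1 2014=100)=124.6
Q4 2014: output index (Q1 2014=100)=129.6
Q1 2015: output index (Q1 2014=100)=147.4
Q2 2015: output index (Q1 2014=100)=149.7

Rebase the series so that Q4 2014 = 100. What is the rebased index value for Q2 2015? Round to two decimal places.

Rebased(Q2 2015) = 149.7 / 129.6 × 100 = 115.5093

115.51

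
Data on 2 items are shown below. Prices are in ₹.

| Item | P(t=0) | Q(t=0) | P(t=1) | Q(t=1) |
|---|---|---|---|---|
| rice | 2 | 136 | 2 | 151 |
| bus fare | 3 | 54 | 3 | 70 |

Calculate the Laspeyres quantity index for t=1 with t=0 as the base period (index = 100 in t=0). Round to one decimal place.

Laspeyres quantity index uses base-period prices as weights.
ΣP(t=0)·Q(t=1) = 2×151 + 3×70 = 302 + 210 = 512
ΣP(t=0)·Q(t=0) = 2×136 + 3×54 = 272 + 162 = 434
Index = 512 / 434 × 100 = 117.9724

118.0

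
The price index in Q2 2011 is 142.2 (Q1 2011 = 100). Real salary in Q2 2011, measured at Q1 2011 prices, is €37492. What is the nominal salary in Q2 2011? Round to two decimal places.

Nominal = Real × (Index/100) = 37492 × (142.2/100)
        = 37492 × 1.422 = 53313.6240

53313.62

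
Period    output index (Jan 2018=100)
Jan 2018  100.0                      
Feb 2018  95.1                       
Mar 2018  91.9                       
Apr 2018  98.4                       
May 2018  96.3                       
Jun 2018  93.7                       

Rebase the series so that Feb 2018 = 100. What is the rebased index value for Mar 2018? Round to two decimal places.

96.64

Rebased(Mar 2018) = 91.9 / 95.1 × 100 = 96.6351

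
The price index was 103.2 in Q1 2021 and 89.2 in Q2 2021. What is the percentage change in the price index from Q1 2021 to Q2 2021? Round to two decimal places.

Change = (89.2 − 103.2) / 103.2 × 100
       = -14.0 / 103.2 × 100 = -13.5659%

-13.57%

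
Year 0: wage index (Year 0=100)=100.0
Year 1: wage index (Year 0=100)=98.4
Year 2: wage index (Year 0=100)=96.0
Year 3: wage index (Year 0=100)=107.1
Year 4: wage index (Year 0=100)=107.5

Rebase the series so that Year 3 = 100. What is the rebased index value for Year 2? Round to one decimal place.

Rebased(Year 2) = 96.0 / 107.1 × 100 = 89.6359

89.6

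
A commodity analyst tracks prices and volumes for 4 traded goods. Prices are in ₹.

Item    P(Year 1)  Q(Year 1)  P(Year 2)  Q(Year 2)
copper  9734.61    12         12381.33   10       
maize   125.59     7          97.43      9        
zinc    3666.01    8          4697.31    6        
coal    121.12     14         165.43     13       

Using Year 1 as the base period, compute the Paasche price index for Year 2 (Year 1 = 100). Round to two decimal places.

Paasche price index uses current-period quantities as weights.
ΣP(Year 2)·Q(Year 2) = 12381.33×10 + 97.43×9 + 4697.31×6 + 165.43×13 = 123813.3 + 876.87 + 28183.86 + 2150.59 = 155024.62
ΣP(Year 1)·Q(Year 2) = 9734.61×10 + 125.59×9 + 3666.01×6 + 121.12×13 = 97346.1 + 1130.31 + 21996.06 + 1574.56 = 122047.03
Index = 155024.62 / 122047.03 × 100 = 127.0204

127.02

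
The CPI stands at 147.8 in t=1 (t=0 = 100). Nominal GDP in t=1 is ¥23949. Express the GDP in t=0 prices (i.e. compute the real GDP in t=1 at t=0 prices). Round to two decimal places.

16203.65

Real = Nominal ÷ (Index/100) = 23949 ÷ (147.8/100)
     = 23949 ÷ 1.478 = 16203.6536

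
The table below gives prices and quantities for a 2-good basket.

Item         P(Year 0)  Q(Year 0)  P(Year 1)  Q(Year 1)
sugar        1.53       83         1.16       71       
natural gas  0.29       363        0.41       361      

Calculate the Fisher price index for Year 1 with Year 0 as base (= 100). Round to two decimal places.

106.76

Laspeyres component (base-period weights):
ΣP(Year 1)Q(Year 0) = 1.16×83 + 0.41×363 = 96.28 + 148.83 = 245.11
ΣP(Year 0)Q(Year 0) = 1.53×83 + 0.29×363 = 126.99 + 105.27 = 232.26
L = 245.11 / 232.26 × 100 = 105.5326
Paasche component (current-period weights):
ΣP(Year 1)Q(Year 1) = 1.16×71 + 0.41×361 = 82.36 + 148.01 = 230.37
ΣP(Year 0)Q(Year 1) = 1.53×71 + 0.29×361 = 108.63 + 104.69 = 213.32
P = 230.37 / 213.32 × 100 = 107.9927
Fisher = √(L × P) = √(105.5326 × 107.9927) = 106.7556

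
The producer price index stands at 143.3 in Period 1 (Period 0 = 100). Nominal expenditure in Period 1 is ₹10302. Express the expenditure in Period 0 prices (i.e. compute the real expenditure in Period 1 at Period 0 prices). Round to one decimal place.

7189.1

Real = Nominal ÷ (Index/100) = 10302 ÷ (143.3/100)
     = 10302 ÷ 1.433 = 7189.1137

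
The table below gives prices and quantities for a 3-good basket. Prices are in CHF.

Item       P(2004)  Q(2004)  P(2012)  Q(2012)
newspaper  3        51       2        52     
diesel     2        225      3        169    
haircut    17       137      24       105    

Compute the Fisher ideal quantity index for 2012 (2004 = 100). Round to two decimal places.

Laspeyres component (base-period weights):
ΣP(2004)Q(2012) = 3×52 + 2×169 + 17×105 = 156 + 338 + 1785 = 2279
ΣP(2004)Q(2004) = 3×51 + 2×225 + 17×137 = 153 + 450 + 2329 = 2932
L = 2279 / 2932 × 100 = 77.7285
Paasche component (current-period weights):
ΣP(2012)Q(2012) = 2×52 + 3×169 + 24×105 = 104 + 507 + 2520 = 3131
ΣP(2012)Q(2004) = 2×51 + 3×225 + 24×137 = 102 + 675 + 3288 = 4065
P = 3131 / 4065 × 100 = 77.0234
Fisher = √(L × P) = √(77.7285 × 77.0234) = 77.3751

77.38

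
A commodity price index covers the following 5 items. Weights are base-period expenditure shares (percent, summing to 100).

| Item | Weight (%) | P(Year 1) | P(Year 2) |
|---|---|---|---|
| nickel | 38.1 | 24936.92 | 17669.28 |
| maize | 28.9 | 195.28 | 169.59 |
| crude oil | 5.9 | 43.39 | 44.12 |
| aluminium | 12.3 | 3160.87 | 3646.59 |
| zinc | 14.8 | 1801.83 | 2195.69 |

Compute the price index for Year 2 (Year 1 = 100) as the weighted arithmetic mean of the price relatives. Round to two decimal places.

90.32

nickel: 38.1 × (17669.28/24936.92) = 38.1 × 0.708559 = 26.9961
maize: 28.9 × (169.59/195.28) = 28.9 × 0.868445 = 25.0981
crude oil: 5.9 × (44.12/43.39) = 5.9 × 1.016824 = 5.9993
aluminium: 12.3 × (3646.59/3160.87) = 12.3 × 1.153667 = 14.1901
zinc: 14.8 × (2195.69/1801.83) = 14.8 × 1.218589 = 18.0351
Index = Σ wᵢ·(p₁ᵢ/p₀ᵢ) = 26.9961 + 25.0981 + 5.9993 + 14.1901 + 18.0351 = 90.3186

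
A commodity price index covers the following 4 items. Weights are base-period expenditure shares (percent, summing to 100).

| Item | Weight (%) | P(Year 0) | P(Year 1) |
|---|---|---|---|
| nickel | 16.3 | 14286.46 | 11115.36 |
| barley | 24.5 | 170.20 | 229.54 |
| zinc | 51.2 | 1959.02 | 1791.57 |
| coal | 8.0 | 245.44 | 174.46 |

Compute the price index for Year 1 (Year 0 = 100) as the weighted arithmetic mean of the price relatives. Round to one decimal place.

98.2

nickel: 16.3 × (11115.36/14286.46) = 16.3 × 0.778035 = 12.6820
barley: 24.5 × (229.54/170.20) = 24.5 × 1.348649 = 33.0419
zinc: 51.2 × (1791.57/1959.02) = 51.2 × 0.914524 = 46.8236
coal: 8.0 × (174.46/245.44) = 8.0 × 0.710805 = 5.6864
Index = Σ wᵢ·(p₁ᵢ/p₀ᵢ) = 12.6820 + 33.0419 + 46.8236 + 5.6864 = 98.2339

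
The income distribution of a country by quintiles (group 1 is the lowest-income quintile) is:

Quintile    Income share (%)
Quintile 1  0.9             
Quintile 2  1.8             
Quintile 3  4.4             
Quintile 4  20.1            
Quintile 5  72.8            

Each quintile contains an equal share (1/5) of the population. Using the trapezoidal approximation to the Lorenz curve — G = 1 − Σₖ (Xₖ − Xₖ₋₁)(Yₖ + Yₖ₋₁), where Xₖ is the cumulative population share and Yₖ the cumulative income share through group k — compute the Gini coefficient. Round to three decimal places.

0.648

Cumulative income shares Yₖ: 0.0090, 0.0270, 0.0710, 0.2720, 1.0000
Σ (Xₖ−Xₖ₋₁)(Yₖ+Yₖ₋₁) = (1/5)(0.0090+0.0000) + (1/5)(0.0270+0.0090) + (1/5)(0.0710+0.0270) + (1/5)(0.2720+0.0710) + (1/5)(1.0000+0.2720)
  = 0.0018 + 0.0072 + 0.0196 + 0.0686 + 0.2544 = 0.3516
G = 1 − 0.3516 = 0.6484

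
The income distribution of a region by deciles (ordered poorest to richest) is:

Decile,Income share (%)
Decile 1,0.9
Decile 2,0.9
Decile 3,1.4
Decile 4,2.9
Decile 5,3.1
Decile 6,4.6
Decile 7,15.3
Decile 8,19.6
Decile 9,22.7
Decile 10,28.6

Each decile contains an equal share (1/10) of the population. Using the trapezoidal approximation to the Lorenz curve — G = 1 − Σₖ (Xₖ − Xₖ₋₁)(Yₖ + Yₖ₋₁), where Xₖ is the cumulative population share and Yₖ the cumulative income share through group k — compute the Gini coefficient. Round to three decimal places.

Cumulative income shares Yₖ: 0.0090, 0.0180, 0.0320, 0.0610, 0.0920, 0.1380, 0.2910, 0.4870, 0.7140, 1.0000
Σ (Xₖ−Xₖ₋₁)(Yₖ+Yₖ₋₁) = (1/10)(0.0090+0.0000) + (1/10)(0.0180+0.0090) + (1/10)(0.0320+0.0180) + (1/10)(0.0610+0.0320) + (1/10)(0.0920+0.0610) + (1/10)(0.1380+0.0920) + (1/10)(0.2910+0.1380) + (1/10)(0.4870+0.2910) + (1/10)(0.7140+0.4870) + (1/10)(1.0000+0.7140)
  = 0.0009 + 0.0027 + 0.0050 + 0.0093 + 0.0153 + 0.0230 + 0.0429 + 0.0778 + 0.1201 + 0.1714 = 0.4684
G = 1 − 0.4684 = 0.5316

0.532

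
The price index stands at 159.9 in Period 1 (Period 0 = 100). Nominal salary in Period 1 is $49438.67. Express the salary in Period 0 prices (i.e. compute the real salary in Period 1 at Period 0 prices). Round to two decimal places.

30918.49

Real = Nominal ÷ (Index/100) = 49438.67 ÷ (159.9/100)
     = 49438.67 ÷ 1.599 = 30918.4928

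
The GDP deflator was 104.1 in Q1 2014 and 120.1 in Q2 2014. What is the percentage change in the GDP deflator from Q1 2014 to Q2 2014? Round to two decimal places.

15.37%

Change = (120.1 − 104.1) / 104.1 × 100
       = 16.0 / 104.1 × 100 = 15.3698%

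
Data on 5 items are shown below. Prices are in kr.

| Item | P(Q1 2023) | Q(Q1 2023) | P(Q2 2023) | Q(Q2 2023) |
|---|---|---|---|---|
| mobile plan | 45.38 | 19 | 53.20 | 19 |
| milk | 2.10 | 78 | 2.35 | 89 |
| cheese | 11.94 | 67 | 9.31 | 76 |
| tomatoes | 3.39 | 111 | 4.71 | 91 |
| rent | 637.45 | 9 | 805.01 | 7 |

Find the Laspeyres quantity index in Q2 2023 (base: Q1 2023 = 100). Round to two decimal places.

84.73

Laspeyres quantity index uses base-period prices as weights.
ΣP(Q1 2023)·Q(Q2 2023) = 45.38×19 + 2.10×89 + 11.94×76 + 3.39×91 + 637.45×7 = 862.22 + 186.9 + 907.44 + 308.49 + 4462.15 = 6727.2
ΣP(Q1 2023)·Q(Q1 2023) = 45.38×19 + 2.10×78 + 11.94×67 + 3.39×111 + 637.45×9 = 862.22 + 163.8 + 799.98 + 376.29 + 5737.05 = 7939.34
Index = 6727.2 / 7939.34 × 100 = 84.7325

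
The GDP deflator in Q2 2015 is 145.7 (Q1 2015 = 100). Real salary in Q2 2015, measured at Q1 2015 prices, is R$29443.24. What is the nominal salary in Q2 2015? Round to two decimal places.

Nominal = Real × (Index/100) = 29443.24 × (145.7/100)
        = 29443.24 × 1.457 = 42898.8007

42898.80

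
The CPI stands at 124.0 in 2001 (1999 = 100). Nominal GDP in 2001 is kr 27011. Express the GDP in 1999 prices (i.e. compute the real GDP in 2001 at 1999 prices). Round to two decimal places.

Real = Nominal ÷ (Index/100) = 27011 ÷ (124.0/100)
     = 27011 ÷ 1.240 = 21783.0645

21783.06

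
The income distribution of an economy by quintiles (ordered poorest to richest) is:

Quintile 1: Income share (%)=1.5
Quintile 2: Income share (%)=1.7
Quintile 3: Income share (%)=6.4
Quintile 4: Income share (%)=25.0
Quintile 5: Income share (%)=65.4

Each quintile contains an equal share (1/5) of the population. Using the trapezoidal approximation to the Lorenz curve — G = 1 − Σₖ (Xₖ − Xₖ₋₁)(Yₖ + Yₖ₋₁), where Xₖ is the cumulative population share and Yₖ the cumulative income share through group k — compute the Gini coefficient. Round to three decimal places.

0.604

Cumulative income shares Yₖ: 0.0150, 0.0320, 0.0960, 0.3460, 1.0000
Σ (Xₖ−Xₖ₋₁)(Yₖ+Yₖ₋₁) = (1/5)(0.0150+0.0000) + (1/5)(0.0320+0.0150) + (1/5)(0.0960+0.0320) + (1/5)(0.3460+0.0960) + (1/5)(1.0000+0.3460)
  = 0.0030 + 0.0094 + 0.0256 + 0.0884 + 0.2692 = 0.3956
G = 1 − 0.3956 = 0.6044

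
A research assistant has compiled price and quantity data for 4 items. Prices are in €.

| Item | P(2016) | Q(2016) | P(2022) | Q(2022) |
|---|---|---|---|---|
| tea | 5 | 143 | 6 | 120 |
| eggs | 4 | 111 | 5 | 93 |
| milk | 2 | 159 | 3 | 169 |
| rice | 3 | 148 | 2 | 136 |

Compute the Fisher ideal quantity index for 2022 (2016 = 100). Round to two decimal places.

89.64

Laspeyres component (base-period weights):
ΣP(2016)Q(2022) = 5×120 + 4×93 + 2×169 + 3×136 = 600 + 372 + 338 + 408 = 1718
ΣP(2016)Q(2016) = 5×143 + 4×111 + 2×159 + 3×148 = 715 + 444 + 318 + 444 = 1921
L = 1718 / 1921 × 100 = 89.4326
Paasche component (current-period weights):
ΣP(2022)Q(2022) = 6×120 + 5×93 + 3×169 + 2×136 = 720 + 465 + 507 + 272 = 1964
ΣP(2022)Q(2016) = 6×143 + 5×111 + 3×159 + 2×148 = 858 + 555 + 477 + 296 = 2186
P = 1964 / 2186 × 100 = 89.8445
Fisher = √(L × P) = √(89.4326 × 89.8445) = 89.6383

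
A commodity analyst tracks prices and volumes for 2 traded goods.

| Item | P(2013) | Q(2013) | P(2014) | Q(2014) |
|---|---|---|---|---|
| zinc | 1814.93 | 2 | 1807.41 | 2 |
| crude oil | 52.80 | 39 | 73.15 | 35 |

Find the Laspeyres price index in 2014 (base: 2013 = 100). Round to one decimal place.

113.7

Laspeyres price index uses base-period quantities as weights.
ΣP(2014)·Q(2013) = 1807.41×2 + 73.15×39 = 3614.82 + 2852.85 = 6467.67
ΣP(2013)·Q(2013) = 1814.93×2 + 52.80×39 = 3629.86 + 2059.2 = 5689.06
Index = 6467.67 / 5689.06 × 100 = 113.6861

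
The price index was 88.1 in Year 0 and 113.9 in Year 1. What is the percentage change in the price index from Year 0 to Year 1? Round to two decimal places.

29.28%

Change = (113.9 − 88.1) / 88.1 × 100
       = 25.8 / 88.1 × 100 = 29.2849%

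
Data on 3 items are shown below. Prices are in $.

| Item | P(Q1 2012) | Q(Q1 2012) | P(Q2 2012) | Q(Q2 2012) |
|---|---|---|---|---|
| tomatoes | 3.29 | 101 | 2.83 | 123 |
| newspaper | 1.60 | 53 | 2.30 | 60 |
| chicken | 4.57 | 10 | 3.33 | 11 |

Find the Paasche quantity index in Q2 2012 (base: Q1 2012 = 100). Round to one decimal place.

Paasche quantity index uses current-period prices as weights.
ΣP(Q2 2012)·Q(Q2 2012) = 2.83×123 + 2.30×60 + 3.33×11 = 348.09 + 138 + 36.63 = 522.72
ΣP(Q2 2012)·Q(Q1 2012) = 2.83×101 + 2.30×53 + 3.33×10 = 285.83 + 121.9 + 33.3 = 441.03
Index = 522.72 / 441.03 × 100 = 118.5225

118.5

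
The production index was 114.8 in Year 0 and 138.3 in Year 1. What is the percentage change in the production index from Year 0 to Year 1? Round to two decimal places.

20.47%

Change = (138.3 − 114.8) / 114.8 × 100
       = 23.5 / 114.8 × 100 = 20.4704%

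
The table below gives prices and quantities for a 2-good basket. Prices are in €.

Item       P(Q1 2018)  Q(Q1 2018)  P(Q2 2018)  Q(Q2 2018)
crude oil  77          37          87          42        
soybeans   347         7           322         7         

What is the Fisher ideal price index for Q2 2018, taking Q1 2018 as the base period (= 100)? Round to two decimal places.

104.01

Laspeyres component (base-period weights):
ΣP(Q2 2018)Q(Q1 2018) = 87×37 + 322×7 = 3219 + 2254 = 5473
ΣP(Q1 2018)Q(Q1 2018) = 77×37 + 347×7 = 2849 + 2429 = 5278
L = 5473 / 5278 × 100 = 103.6946
Paasche component (current-period weights):
ΣP(Q2 2018)Q(Q2 2018) = 87×42 + 322×7 = 3654 + 2254 = 5908
ΣP(Q1 2018)Q(Q2 2018) = 77×42 + 347×7 = 3234 + 2429 = 5663
P = 5908 / 5663 × 100 = 104.3263
Fisher = √(L × P) = √(103.6946 × 104.3263) = 104.0100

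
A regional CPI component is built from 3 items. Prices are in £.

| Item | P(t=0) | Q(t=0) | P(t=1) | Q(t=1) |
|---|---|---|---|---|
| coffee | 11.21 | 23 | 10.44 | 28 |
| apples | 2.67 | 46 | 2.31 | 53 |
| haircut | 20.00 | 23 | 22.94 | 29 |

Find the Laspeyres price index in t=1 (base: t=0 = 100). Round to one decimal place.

Laspeyres price index uses base-period quantities as weights.
ΣP(t=1)·Q(t=0) = 10.44×23 + 2.31×46 + 22.94×23 = 240.12 + 106.26 + 527.62 = 874
ΣP(t=0)·Q(t=0) = 11.21×23 + 2.67×46 + 20.00×23 = 257.83 + 122.82 + 460 = 840.65
Index = 874 / 840.65 × 100 = 103.9672

104.0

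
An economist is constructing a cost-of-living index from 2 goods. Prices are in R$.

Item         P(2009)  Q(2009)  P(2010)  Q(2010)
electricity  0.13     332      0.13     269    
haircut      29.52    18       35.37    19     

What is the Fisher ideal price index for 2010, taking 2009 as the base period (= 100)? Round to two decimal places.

118.49

Laspeyres component (base-period weights):
ΣP(2010)Q(2009) = 0.13×332 + 35.37×18 = 43.16 + 636.66 = 679.82
ΣP(2009)Q(2009) = 0.13×332 + 29.52×18 = 43.16 + 531.36 = 574.52
L = 679.82 / 574.52 × 100 = 118.3283
Paasche component (current-period weights):
ΣP(2010)Q(2010) = 0.13×269 + 35.37×19 = 34.97 + 672.03 = 707
ΣP(2009)Q(2010) = 0.13×269 + 29.52×19 = 34.97 + 560.88 = 595.85
P = 707 / 595.85 × 100 = 118.6540
Fisher = √(L × P) = √(118.3283 × 118.6540) = 118.4911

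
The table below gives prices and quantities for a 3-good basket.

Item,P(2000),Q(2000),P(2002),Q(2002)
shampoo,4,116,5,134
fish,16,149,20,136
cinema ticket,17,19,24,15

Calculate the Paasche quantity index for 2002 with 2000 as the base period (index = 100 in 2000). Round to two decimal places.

93.38

Paasche quantity index uses current-period prices as weights.
ΣP(2002)·Q(2002) = 5×134 + 20×136 + 24×15 = 670 + 2720 + 360 = 3750
ΣP(2002)·Q(2000) = 5×116 + 20×149 + 24×19 = 580 + 2980 + 456 = 4016
Index = 3750 / 4016 × 100 = 93.3765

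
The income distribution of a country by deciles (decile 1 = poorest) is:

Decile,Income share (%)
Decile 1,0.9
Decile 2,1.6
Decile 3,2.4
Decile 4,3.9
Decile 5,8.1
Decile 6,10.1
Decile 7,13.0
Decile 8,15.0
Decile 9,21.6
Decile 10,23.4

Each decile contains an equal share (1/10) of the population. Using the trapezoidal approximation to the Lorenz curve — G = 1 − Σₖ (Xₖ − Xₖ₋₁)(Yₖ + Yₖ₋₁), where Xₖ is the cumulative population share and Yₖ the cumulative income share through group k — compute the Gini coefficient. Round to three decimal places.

Cumulative income shares Yₖ: 0.0090, 0.0250, 0.0490, 0.0880, 0.1690, 0.2700, 0.4000, 0.5500, 0.7660, 1.0000
Σ (Xₖ−Xₖ₋₁)(Yₖ+Yₖ₋₁) = (1/10)(0.0090+0.0000) + (1/10)(0.0250+0.0090) + (1/10)(0.0490+0.0250) + (1/10)(0.0880+0.0490) + (1/10)(0.1690+0.0880) + (1/10)(0.2700+0.1690) + (1/10)(0.4000+0.2700) + (1/10)(0.5500+0.4000) + (1/10)(0.7660+0.5500) + (1/10)(1.0000+0.7660)
  = 0.0009 + 0.0034 + 0.0074 + 0.0137 + 0.0257 + 0.0439 + 0.0670 + 0.0950 + 0.1316 + 0.1766 = 0.5652
G = 1 − 0.5652 = 0.4348

0.435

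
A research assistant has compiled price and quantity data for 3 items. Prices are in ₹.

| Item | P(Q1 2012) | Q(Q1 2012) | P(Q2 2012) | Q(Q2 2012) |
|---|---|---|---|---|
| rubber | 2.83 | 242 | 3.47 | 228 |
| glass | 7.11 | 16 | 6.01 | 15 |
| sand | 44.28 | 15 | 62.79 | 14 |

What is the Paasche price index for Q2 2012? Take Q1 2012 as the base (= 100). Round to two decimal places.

Paasche price index uses current-period quantities as weights.
ΣP(Q2 2012)·Q(Q2 2012) = 3.47×228 + 6.01×15 + 62.79×14 = 791.16 + 90.15 + 879.06 = 1760.37
ΣP(Q1 2012)·Q(Q2 2012) = 2.83×228 + 7.11×15 + 44.28×14 = 645.24 + 106.65 + 619.92 = 1371.81
Index = 1760.37 / 1371.81 × 100 = 128.3246

128.32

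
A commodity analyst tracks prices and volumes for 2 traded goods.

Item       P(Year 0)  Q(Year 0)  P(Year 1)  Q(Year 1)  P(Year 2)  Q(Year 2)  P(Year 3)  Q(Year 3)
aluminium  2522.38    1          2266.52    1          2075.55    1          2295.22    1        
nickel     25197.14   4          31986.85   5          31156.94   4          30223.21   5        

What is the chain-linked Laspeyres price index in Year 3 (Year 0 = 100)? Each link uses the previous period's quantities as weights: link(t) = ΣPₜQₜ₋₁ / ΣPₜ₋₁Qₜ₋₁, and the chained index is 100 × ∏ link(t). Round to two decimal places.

119.26

Link Year 0→Year 1:
ΣP(Year 1)Q(Year 0) = 2266.52×1 + 31986.85×4 = 2266.52 + 127947.4 = 130213.92
ΣP(Year 0)Q(Year 0) = 2522.38×1 + 25197.14×4 = 2522.38 + 100788.56 = 103310.94
link = 130213.92/103310.94 = 1.260408
Link Year 1→Year 2:
ΣP(Year 2)Q(Year 1) = 2075.55×1 + 31156.94×5 = 2075.55 + 155784.7 = 157860.25
ΣP(Year 1)Q(Year 1) = 2266.52×1 + 31986.85×5 = 2266.52 + 159934.25 = 162200.77
link = 157860.25/162200.77 = 0.973240
Link Year 2→Year 3:
ΣP(Year 3)Q(Year 2) = 2295.22×1 + 30223.21×4 = 2295.22 + 120892.84 = 123188.06
ΣP(Year 2)Q(Year 2) = 2075.55×1 + 31156.94×4 = 2075.55 + 124627.76 = 126703.31
link = 123188.06/126703.31 = 0.972256
Chained index = 100 × 1.260408 × 0.973240 × 0.972256 = 119.2646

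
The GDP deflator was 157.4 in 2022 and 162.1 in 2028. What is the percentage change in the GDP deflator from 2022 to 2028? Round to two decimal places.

2.99%

Change = (162.1 − 157.4) / 157.4 × 100
       = 4.7 / 157.4 × 100 = 2.9860%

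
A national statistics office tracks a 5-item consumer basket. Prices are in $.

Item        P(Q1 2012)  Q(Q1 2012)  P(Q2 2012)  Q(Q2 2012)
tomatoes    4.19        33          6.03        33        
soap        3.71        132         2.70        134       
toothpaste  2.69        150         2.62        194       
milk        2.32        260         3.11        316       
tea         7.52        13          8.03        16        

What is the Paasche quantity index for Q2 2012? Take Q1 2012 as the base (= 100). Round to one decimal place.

Paasche quantity index uses current-period prices as weights.
ΣP(Q2 2012)·Q(Q2 2012) = 6.03×33 + 2.70×134 + 2.62×194 + 3.11×316 + 8.03×16 = 198.99 + 361.8 + 508.28 + 982.76 + 128.48 = 2180.31
ΣP(Q2 2012)·Q(Q1 2012) = 6.03×33 + 2.70×132 + 2.62×150 + 3.11×260 + 8.03×13 = 198.99 + 356.4 + 393 + 808.6 + 104.39 = 1861.38
Index = 2180.31 / 1861.38 × 100 = 117.1341

117.1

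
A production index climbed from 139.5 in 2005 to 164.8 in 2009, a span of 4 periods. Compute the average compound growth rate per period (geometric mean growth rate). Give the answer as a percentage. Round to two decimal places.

Growth factor = (164.8/139.5)^(1/4) = (1.181362)^(1/4) = 1.042547
Growth rate = 1.042547 − 1 = 0.042547 = 4.2547%

4.25%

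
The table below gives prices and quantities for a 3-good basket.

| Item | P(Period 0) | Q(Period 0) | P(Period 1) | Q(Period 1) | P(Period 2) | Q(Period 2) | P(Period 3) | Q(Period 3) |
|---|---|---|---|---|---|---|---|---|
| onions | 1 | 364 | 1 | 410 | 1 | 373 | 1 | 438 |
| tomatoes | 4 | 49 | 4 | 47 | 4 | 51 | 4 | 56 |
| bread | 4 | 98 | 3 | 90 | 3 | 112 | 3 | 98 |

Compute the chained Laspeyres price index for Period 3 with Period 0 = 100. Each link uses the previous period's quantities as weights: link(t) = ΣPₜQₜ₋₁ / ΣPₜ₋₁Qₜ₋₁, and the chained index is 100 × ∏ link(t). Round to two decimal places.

89.71

Link Period 0→Period 1:
ΣP(Period 1)Q(Period 0) = 1×364 + 4×49 + 3×98 = 364 + 196 + 294 = 854
ΣP(Period 0)Q(Period 0) = 1×364 + 4×49 + 4×98 = 364 + 196 + 392 = 952
link = 854/952 = 0.897059
Link Period 1→Period 2:
ΣP(Period 2)Q(Period 1) = 1×410 + 4×47 + 3×90 = 410 + 188 + 270 = 868
ΣP(Period 1)Q(Period 1) = 1×410 + 4×47 + 3×90 = 410 + 188 + 270 = 868
link = 868/868 = 1.000000
Link Period 2→Period 3:
ΣP(Period 3)Q(Period 2) = 1×373 + 4×51 + 3×112 = 373 + 204 + 336 = 913
ΣP(Period 2)Q(Period 2) = 1×373 + 4×51 + 3×112 = 373 + 204 + 336 = 913
link = 913/913 = 1.000000
Chained index = 100 × 0.897059 × 1.000000 × 1.000000 = 89.7059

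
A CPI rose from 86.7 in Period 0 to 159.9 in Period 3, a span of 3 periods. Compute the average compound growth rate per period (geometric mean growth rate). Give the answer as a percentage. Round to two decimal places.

22.63%

Growth factor = (159.9/86.7)^(1/3) = (1.844291)^(1/3) = 1.226337
Growth rate = 1.226337 − 1 = 0.226337 = 22.6337%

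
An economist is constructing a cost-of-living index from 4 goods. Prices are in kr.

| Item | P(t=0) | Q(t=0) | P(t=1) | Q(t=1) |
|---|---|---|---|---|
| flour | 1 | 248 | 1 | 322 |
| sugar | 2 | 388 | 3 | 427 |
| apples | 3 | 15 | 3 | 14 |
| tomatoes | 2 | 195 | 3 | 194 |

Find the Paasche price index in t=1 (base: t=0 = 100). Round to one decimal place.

138.7

Paasche price index uses current-period quantities as weights.
ΣP(t=1)·Q(t=1) = 1×322 + 3×427 + 3×14 + 3×194 = 322 + 1281 + 42 + 582 = 2227
ΣP(t=0)·Q(t=1) = 1×322 + 2×427 + 3×14 + 2×194 = 322 + 854 + 42 + 388 = 1606
Index = 2227 / 1606 × 100 = 138.6675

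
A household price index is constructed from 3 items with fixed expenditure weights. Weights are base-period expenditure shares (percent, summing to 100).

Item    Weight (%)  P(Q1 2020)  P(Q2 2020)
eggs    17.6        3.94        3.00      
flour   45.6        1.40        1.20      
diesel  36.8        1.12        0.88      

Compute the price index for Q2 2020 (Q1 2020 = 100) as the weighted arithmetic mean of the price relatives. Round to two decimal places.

81.40

eggs: 17.6 × (3.00/3.94) = 17.6 × 0.761421 = 13.4010
flour: 45.6 × (1.20/1.40) = 45.6 × 0.857143 = 39.0857
diesel: 36.8 × (0.88/1.12) = 36.8 × 0.785714 = 28.9143
Index = Σ wᵢ·(p₁ᵢ/p₀ᵢ) = 13.4010 + 39.0857 + 28.9143 = 81.4010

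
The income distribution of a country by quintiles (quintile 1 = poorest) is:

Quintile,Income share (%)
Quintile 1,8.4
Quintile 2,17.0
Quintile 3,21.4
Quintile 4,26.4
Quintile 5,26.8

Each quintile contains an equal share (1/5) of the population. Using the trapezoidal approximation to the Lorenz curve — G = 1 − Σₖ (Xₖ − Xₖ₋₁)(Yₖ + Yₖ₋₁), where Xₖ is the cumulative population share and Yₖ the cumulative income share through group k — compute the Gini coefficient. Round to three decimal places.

0.185

Cumulative income shares Yₖ: 0.0840, 0.2540, 0.4680, 0.7320, 1.0000
Σ (Xₖ−Xₖ₋₁)(Yₖ+Yₖ₋₁) = (1/5)(0.0840+0.0000) + (1/5)(0.2540+0.0840) + (1/5)(0.4680+0.2540) + (1/5)(0.7320+0.4680) + (1/5)(1.0000+0.7320)
  = 0.0168 + 0.0676 + 0.1444 + 0.2400 + 0.3464 = 0.8152
G = 1 − 0.8152 = 0.1848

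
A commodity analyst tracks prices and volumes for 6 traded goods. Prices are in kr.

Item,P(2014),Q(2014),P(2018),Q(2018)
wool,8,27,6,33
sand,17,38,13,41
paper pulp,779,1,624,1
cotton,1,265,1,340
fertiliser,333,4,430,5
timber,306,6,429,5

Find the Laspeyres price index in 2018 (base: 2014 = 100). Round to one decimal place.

115.1

Laspeyres price index uses base-period quantities as weights.
ΣP(2018)·Q(2014) = 6×27 + 13×38 + 624×1 + 1×265 + 430×4 + 429×6 = 162 + 494 + 624 + 265 + 1720 + 2574 = 5839
ΣP(2014)·Q(2014) = 8×27 + 17×38 + 779×1 + 1×265 + 333×4 + 306×6 = 216 + 646 + 779 + 265 + 1332 + 1836 = 5074
Index = 5839 / 5074 × 100 = 115.0769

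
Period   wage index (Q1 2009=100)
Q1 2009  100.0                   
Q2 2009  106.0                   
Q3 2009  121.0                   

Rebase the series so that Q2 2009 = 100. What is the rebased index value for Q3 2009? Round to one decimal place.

114.2

Rebased(Q3 2009) = 121.0 / 106.0 × 100 = 114.1509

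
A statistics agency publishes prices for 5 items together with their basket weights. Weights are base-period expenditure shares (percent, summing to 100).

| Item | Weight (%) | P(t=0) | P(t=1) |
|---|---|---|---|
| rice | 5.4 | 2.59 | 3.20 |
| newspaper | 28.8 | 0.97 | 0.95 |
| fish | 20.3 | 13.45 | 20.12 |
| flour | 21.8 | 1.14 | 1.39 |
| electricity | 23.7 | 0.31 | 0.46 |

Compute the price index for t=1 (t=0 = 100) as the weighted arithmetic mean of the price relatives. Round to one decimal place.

127.0

rice: 5.4 × (3.20/2.59) = 5.4 × 1.235521 = 6.6718
newspaper: 28.8 × (0.95/0.97) = 28.8 × 0.979381 = 28.2062
fish: 20.3 × (20.12/13.45) = 20.3 × 1.495911 = 30.3670
flour: 21.8 × (1.39/1.14) = 21.8 × 1.219298 = 26.5807
electricity: 23.7 × (0.46/0.31) = 23.7 × 1.483871 = 35.1677
Index = Σ wᵢ·(p₁ᵢ/p₀ᵢ) = 6.6718 + 28.2062 + 30.3670 + 26.5807 + 35.1677 = 126.9934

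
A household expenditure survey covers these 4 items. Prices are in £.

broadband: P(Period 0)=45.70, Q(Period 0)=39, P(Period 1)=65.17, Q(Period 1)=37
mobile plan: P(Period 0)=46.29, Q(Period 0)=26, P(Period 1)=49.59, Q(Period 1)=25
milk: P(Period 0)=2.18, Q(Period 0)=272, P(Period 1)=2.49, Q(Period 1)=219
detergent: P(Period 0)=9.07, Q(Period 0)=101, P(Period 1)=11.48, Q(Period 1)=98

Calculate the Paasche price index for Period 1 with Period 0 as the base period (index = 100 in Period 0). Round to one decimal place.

Paasche price index uses current-period quantities as weights.
ΣP(Period 1)·Q(Period 1) = 65.17×37 + 49.59×25 + 2.49×219 + 11.48×98 = 2411.29 + 1239.75 + 545.31 + 1125.04 = 5321.39
ΣP(Period 0)·Q(Period 1) = 45.70×37 + 46.29×25 + 2.18×219 + 9.07×98 = 1690.9 + 1157.25 + 477.42 + 888.86 = 4214.43
Index = 5321.39 / 4214.43 × 100 = 126.2659

126.3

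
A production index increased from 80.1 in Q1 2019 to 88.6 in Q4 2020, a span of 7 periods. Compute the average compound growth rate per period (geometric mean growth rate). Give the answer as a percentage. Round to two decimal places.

1.45%

Growth factor = (88.6/80.1)^(1/7) = (1.106117)^(1/7) = 1.014512
Growth rate = 1.014512 − 1 = 0.014512 = 1.4512%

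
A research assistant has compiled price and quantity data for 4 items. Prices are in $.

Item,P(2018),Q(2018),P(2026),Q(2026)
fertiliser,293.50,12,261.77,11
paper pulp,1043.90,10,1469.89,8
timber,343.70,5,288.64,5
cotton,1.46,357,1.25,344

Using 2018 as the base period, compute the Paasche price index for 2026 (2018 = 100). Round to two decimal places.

119.65

Paasche price index uses current-period quantities as weights.
ΣP(2026)·Q(2026) = 261.77×11 + 1469.89×8 + 288.64×5 + 1.25×344 = 2879.47 + 11759.12 + 1443.2 + 430 = 16511.79
ΣP(2018)·Q(2026) = 293.50×11 + 1043.90×8 + 343.70×5 + 1.46×344 = 3228.5 + 8351.2 + 1718.5 + 502.24 = 13800.44
Index = 16511.79 / 13800.44 × 100 = 119.6468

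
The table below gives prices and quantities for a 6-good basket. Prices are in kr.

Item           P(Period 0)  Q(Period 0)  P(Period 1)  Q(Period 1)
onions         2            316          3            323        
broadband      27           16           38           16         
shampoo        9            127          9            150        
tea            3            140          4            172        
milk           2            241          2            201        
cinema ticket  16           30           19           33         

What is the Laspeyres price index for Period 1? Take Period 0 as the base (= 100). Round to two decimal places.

Laspeyres price index uses base-period quantities as weights.
ΣP(Period 1)·Q(Period 0) = 3×316 + 38×16 + 9×127 + 4×140 + 2×241 + 19×30 = 948 + 608 + 1143 + 560 + 482 + 570 = 4311
ΣP(Period 0)·Q(Period 0) = 2×316 + 27×16 + 9×127 + 3×140 + 2×241 + 16×30 = 632 + 432 + 1143 + 420 + 482 + 480 = 3589
Index = 4311 / 3589 × 100 = 120.1170

120.12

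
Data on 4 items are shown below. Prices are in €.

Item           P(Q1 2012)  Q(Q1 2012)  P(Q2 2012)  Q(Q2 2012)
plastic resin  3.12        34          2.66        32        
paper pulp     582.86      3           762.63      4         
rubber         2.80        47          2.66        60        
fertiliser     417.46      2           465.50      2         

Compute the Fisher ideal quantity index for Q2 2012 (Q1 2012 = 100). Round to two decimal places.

122.39

Laspeyres component (base-period weights):
ΣP(Q1 2012)Q(Q2 2012) = 3.12×32 + 582.86×4 + 2.80×60 + 417.46×2 = 99.84 + 2331.44 + 168 + 834.92 = 3434.2
ΣP(Q1 2012)Q(Q1 2012) = 3.12×34 + 582.86×3 + 2.80×47 + 417.46×2 = 106.08 + 1748.58 + 131.6 + 834.92 = 2821.18
L = 3434.2 / 2821.18 × 100 = 121.7292
Paasche component (current-period weights):
ΣP(Q2 2012)Q(Q2 2012) = 2.66×32 + 762.63×4 + 2.66×60 + 465.50×2 = 85.12 + 3050.52 + 159.6 + 931 = 4226.24
ΣP(Q2 2012)Q(Q1 2012) = 2.66×34 + 762.63×3 + 2.66×47 + 465.50×2 = 90.44 + 2287.89 + 125.02 + 931 = 3434.35
P = 4226.24 / 3434.35 × 100 = 123.0579
Fisher = √(L × P) = √(121.7292 × 123.0579) = 122.3918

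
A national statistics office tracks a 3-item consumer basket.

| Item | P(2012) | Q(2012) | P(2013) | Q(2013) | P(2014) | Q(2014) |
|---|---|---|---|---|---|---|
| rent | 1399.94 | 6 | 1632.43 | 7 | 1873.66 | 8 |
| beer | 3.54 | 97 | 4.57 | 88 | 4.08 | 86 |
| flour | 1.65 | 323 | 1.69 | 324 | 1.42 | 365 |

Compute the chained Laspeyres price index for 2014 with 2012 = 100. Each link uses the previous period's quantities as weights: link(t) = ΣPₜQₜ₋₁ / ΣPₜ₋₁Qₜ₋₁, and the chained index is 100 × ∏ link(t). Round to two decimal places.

Link 2012→2013:
ΣP(2013)Q(2012) = 1632.43×6 + 4.57×97 + 1.69×323 = 9794.58 + 443.29 + 545.87 = 10783.74
ΣP(2012)Q(2012) = 1399.94×6 + 3.54×97 + 1.65×323 = 8399.64 + 343.38 + 532.95 = 9275.97
link = 10783.74/9275.97 = 1.162546
Link 2013→2014:
ΣP(2014)Q(2013) = 1873.66×7 + 4.08×88 + 1.42×324 = 13115.62 + 359.04 + 460.08 = 13934.74
ΣP(2013)Q(2013) = 1632.43×7 + 4.57×88 + 1.69×324 = 11427.01 + 402.16 + 547.56 = 12376.73
link = 13934.74/12376.73 = 1.125882
Chained index = 100 × 1.162546 × 1.125882 = 130.8890

130.89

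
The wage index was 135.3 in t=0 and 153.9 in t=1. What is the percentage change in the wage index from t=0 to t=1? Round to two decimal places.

Change = (153.9 − 135.3) / 135.3 × 100
       = 18.6 / 135.3 × 100 = 13.7472%

13.75%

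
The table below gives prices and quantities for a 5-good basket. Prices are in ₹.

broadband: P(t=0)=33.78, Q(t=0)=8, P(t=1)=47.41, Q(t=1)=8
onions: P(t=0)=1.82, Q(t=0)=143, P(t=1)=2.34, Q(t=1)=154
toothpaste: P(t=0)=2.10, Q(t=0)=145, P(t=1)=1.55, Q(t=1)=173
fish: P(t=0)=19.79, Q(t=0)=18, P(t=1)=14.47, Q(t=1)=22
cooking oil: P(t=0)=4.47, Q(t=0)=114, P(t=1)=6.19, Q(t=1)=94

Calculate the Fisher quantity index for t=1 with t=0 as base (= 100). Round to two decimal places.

Laspeyres component (base-period weights):
ΣP(t=0)Q(t=1) = 33.78×8 + 1.82×154 + 2.10×173 + 19.79×22 + 4.47×94 = 270.24 + 280.28 + 363.3 + 435.38 + 420.18 = 1769.38
ΣP(t=0)Q(t=0) = 33.78×8 + 1.82×143 + 2.10×145 + 19.79×18 + 4.47×114 = 270.24 + 260.26 + 304.5 + 356.22 + 509.58 = 1700.8
L = 1769.38 / 1700.8 × 100 = 104.0322
Paasche component (current-period weights):
ΣP(t=1)Q(t=1) = 47.41×8 + 2.34×154 + 1.55×173 + 14.47×22 + 6.19×94 = 379.28 + 360.36 + 268.15 + 318.34 + 581.86 = 1907.99
ΣP(t=1)Q(t=0) = 47.41×8 + 2.34×143 + 1.55×145 + 14.47×18 + 6.19×114 = 379.28 + 334.62 + 224.75 + 260.46 + 705.66 = 1904.77
P = 1907.99 / 1904.77 × 100 = 100.1690
Fisher = √(L × P) = √(104.0322 × 100.1690) = 102.0824

102.08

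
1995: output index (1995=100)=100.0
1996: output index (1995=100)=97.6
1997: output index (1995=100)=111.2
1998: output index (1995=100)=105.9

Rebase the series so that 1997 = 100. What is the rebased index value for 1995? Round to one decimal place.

89.9

Rebased(1995) = 100.0 / 111.2 × 100 = 89.9281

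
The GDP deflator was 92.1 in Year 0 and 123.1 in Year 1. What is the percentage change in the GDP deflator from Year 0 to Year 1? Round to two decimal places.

Change = (123.1 − 92.1) / 92.1 × 100
       = 31.0 / 92.1 × 100 = 33.6591%

33.66%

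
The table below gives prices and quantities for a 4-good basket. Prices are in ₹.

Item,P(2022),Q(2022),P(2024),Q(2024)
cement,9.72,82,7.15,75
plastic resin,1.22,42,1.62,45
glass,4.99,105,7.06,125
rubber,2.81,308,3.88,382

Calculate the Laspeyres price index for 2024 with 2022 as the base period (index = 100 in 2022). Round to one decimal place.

Laspeyres price index uses base-period quantities as weights.
ΣP(2024)·Q(2022) = 7.15×82 + 1.62×42 + 7.06×105 + 3.88×308 = 586.3 + 68.04 + 741.3 + 1195.04 = 2590.68
ΣP(2022)·Q(2022) = 9.72×82 + 1.22×42 + 4.99×105 + 2.81×308 = 797.04 + 51.24 + 523.95 + 865.48 = 2237.71
Index = 2590.68 / 2237.71 × 100 = 115.7737

115.8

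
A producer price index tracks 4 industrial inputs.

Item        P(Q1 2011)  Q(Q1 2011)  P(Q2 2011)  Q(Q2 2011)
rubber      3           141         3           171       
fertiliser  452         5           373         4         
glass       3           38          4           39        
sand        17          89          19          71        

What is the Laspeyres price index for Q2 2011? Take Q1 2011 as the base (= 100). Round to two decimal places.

Laspeyres price index uses base-period quantities as weights.
ΣP(Q2 2011)·Q(Q1 2011) = 3×141 + 373×5 + 4×38 + 19×89 = 423 + 1865 + 152 + 1691 = 4131
ΣP(Q1 2011)·Q(Q1 2011) = 3×141 + 452×5 + 3×38 + 17×89 = 423 + 2260 + 114 + 1513 = 4310
Index = 4131 / 4310 × 100 = 95.8469

95.85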